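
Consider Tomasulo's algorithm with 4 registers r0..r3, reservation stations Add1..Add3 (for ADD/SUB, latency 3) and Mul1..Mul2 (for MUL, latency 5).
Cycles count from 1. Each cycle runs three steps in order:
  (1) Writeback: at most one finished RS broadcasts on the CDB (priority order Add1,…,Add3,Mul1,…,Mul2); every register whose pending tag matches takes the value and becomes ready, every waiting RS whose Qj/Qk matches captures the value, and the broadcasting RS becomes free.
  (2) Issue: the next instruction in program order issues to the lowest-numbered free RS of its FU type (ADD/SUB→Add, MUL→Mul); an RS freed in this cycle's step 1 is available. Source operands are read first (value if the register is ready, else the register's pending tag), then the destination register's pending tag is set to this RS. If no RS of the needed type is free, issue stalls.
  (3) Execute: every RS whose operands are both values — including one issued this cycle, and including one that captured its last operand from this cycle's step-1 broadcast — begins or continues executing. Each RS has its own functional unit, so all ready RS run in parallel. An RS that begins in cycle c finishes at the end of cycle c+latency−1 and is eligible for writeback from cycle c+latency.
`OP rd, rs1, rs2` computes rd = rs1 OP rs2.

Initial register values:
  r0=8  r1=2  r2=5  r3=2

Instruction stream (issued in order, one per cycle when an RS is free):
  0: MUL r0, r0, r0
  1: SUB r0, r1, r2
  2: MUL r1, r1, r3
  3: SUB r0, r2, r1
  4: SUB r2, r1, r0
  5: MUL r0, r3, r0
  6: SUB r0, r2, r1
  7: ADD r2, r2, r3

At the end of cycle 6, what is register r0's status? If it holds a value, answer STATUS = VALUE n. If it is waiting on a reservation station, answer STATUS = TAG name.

STATUS = TAG Mul1

  c1: issue MUL r0<-Mul1  regs: r0:Mul1,r1:2,r2:5,r3:2
  c2: issue SUB r0<-Add1  regs: r0:Add1,r1:2,r2:5,r3:2
  c3: issue MUL r1<-Mul2  regs: r0:Add1,r1:Mul2,r2:5,r3:2
  c4: issue SUB r0<-Add2  regs: r0:Add2,r1:Mul2,r2:5,r3:2
  c5: CDB Add1=-3; issue SUB r2<-Add1  regs: r0:Add2,r1:Mul2,r2:Add1,r3:2
  c6: CDB Mul1=64; issue MUL r0<-Mul1  regs: r0:Mul1,r1:Mul2,r2:Add1,r3:2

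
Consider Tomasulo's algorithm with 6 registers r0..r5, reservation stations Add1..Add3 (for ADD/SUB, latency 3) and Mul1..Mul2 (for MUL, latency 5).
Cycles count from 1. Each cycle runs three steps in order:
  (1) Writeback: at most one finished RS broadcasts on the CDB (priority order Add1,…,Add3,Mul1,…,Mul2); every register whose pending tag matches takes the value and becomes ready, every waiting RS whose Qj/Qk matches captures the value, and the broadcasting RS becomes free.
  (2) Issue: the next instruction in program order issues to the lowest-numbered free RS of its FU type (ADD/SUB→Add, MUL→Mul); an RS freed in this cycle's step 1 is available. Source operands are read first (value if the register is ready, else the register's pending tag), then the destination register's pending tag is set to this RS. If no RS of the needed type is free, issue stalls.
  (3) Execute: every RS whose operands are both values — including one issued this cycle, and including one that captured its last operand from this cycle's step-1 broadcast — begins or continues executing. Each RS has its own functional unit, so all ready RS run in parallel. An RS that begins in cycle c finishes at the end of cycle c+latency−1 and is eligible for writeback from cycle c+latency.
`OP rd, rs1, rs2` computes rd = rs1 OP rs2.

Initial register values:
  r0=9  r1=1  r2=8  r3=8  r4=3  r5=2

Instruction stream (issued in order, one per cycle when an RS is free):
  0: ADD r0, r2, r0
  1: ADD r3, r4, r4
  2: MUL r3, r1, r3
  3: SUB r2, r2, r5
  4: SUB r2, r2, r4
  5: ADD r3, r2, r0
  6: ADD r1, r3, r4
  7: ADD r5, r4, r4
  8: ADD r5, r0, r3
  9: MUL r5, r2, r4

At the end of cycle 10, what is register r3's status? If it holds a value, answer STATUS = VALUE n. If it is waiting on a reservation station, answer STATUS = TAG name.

STATUS = TAG Add3

  c1: issue ADD r0<-Add1  regs: r0:Add1,r1:1,r2:8,r3:8,r4:3,r5:2
  c2: issue ADD r3<-Add2  regs: r0:Add1,r1:1,r2:8,r3:Add2,r4:3,r5:2
  c3: issue MUL r3<-Mul1  regs: r0:Add1,r1:1,r2:8,r3:Mul1,r4:3,r5:2
  c4: CDB Add1=17; issue SUB r2<-Add1  regs: r0:17,r1:1,r2:Add1,r3:Mul1,r4:3,r5:2
  c5: CDB Add2=6; issue SUB r2<-Add2  regs: r0:17,r1:1,r2:Add2,r3:Mul1,r4:3,r5:2
  c6: issue ADD r3<-Add3  regs: r0:17,r1:1,r2:Add2,r3:Add3,r4:3,r5:2
  c7: CDB Add1=6; issue ADD r1<-Add1  regs: r0:17,r1:Add1,r2:Add2,r3:Add3,r4:3,r5:2
  c8: stall  regs: r0:17,r1:Add1,r2:Add2,r3:Add3,r4:3,r5:2
  c9: stall  regs: r0:17,r1:Add1,r2:Add2,r3:Add3,r4:3,r5:2
  c10: CDB Add2=3; issue ADD r5<-Add2  regs: r0:17,r1:Add1,r2:3,r3:Add3,r4:3,r5:Add2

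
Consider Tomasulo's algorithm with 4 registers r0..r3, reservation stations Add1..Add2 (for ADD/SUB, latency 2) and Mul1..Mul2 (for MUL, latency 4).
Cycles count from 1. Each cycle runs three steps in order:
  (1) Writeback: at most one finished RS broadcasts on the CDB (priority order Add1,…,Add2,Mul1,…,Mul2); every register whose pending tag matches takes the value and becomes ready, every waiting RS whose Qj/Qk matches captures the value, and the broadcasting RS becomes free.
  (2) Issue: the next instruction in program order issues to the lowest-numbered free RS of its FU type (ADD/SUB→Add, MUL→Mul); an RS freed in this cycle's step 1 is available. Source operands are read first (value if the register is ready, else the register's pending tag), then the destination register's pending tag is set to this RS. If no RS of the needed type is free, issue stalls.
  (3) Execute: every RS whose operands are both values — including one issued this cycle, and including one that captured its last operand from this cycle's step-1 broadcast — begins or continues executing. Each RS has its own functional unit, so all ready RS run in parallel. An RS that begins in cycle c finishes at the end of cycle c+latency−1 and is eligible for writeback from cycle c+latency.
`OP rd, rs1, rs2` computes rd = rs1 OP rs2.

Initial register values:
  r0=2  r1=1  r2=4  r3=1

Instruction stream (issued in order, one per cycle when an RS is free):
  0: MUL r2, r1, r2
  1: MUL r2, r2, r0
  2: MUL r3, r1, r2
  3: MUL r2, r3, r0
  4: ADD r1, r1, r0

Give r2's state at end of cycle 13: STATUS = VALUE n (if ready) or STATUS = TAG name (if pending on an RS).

  c1: issue MUL r2<-Mul1  regs: r0:2,r1:1,r2:Mul1,r3:1
  c2: issue MUL r2<-Mul2  regs: r0:2,r1:1,r2:Mul2,r3:1
  c3: stall  regs: r0:2,r1:1,r2:Mul2,r3:1
  c4: stall  regs: r0:2,r1:1,r2:Mul2,r3:1
  c5: CDB Mul1=4; issue MUL r3<-Mul1  regs: r0:2,r1:1,r2:Mul2,r3:Mul1
  c6: stall  regs: r0:2,r1:1,r2:Mul2,r3:Mul1
  c7: stall  regs: r0:2,r1:1,r2:Mul2,r3:Mul1
  c8: stall  regs: r0:2,r1:1,r2:Mul2,r3:Mul1
  c9: CDB Mul2=8; issue MUL r2<-Mul2  regs: r0:2,r1:1,r2:Mul2,r3:Mul1
  c10: issue ADD r1<-Add1  regs: r0:2,r1:Add1,r2:Mul2,r3:Mul1
  c11: -  regs: r0:2,r1:Add1,r2:Mul2,r3:Mul1
  c12: CDB Add1=3  regs: r0:2,r1:3,r2:Mul2,r3:Mul1
  c13: CDB Mul1=8  regs: r0:2,r1:3,r2:Mul2,r3:8

STATUS = TAG Mul2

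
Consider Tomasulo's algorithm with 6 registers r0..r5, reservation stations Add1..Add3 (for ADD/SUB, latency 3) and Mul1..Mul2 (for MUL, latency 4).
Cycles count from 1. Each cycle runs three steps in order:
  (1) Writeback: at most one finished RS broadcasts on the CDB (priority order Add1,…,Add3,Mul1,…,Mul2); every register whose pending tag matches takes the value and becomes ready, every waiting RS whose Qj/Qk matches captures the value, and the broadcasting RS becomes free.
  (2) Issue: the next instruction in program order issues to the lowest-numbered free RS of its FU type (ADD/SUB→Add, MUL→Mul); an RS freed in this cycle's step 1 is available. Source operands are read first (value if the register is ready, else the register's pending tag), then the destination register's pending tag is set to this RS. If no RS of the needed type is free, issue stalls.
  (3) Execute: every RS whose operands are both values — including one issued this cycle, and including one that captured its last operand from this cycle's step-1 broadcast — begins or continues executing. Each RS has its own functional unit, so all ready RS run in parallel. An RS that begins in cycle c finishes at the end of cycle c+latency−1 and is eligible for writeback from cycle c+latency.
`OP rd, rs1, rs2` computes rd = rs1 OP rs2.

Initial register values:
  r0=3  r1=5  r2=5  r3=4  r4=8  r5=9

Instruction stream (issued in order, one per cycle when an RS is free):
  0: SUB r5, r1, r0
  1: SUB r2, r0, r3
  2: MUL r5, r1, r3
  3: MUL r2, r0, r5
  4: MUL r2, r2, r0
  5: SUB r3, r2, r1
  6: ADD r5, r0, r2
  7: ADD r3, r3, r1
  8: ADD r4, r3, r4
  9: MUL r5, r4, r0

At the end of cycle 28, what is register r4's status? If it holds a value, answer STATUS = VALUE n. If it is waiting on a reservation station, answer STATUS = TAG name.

STATUS = VALUE 188

c1: issue SUB r5<-Add1 | r0:3,r1:5,r2:5,r3:4,r4:8,r5:Add1
c2: issue SUB r2<-Add2 | r0:3,r1:5,r2:Add2,r3:4,r4:8,r5:Add1
c3: issue MUL r5<-Mul1 | r0:3,r1:5,r2:Add2,r3:4,r4:8,r5:Mul1
c4: CDB Add1=2; issue MUL r2<-Mul2 | r0:3,r1:5,r2:Mul2,r3:4,r4:8,r5:Mul1
c5: CDB Add2=-1; stall | r0:3,r1:5,r2:Mul2,r3:4,r4:8,r5:Mul1
c6: stall | r0:3,r1:5,r2:Mul2,r3:4,r4:8,r5:Mul1
c7: CDB Mul1=20; issue MUL r2<-Mul1 | r0:3,r1:5,r2:Mul1,r3:4,r4:8,r5:20
c8: issue SUB r3<-Add1 | r0:3,r1:5,r2:Mul1,r3:Add1,r4:8,r5:20
c9: issue ADD r5<-Add2 | r0:3,r1:5,r2:Mul1,r3:Add1,r4:8,r5:Add2
c10: issue ADD r3<-Add3 | r0:3,r1:5,r2:Mul1,r3:Add3,r4:8,r5:Add2
c11: CDB Mul2=60; stall | r0:3,r1:5,r2:Mul1,r3:Add3,r4:8,r5:Add2
c12: stall | r0:3,r1:5,r2:Mul1,r3:Add3,r4:8,r5:Add2
c13: stall | r0:3,r1:5,r2:Mul1,r3:Add3,r4:8,r5:Add2
c14: stall | r0:3,r1:5,r2:Mul1,r3:Add3,r4:8,r5:Add2
c15: CDB Mul1=180; stall | r0:3,r1:5,r2:180,r3:Add3,r4:8,r5:Add2
c16: stall | r0:3,r1:5,r2:180,r3:Add3,r4:8,r5:Add2
c17: stall | r0:3,r1:5,r2:180,r3:Add3,r4:8,r5:Add2
c18: CDB Add1=175; issue ADD r4<-Add1 | r0:3,r1:5,r2:180,r3:Add3,r4:Add1,r5:Add2
c19: CDB Add2=183; issue MUL r5<-Mul1 | r0:3,r1:5,r2:180,r3:Add3,r4:Add1,r5:Mul1
c20: - | r0:3,r1:5,r2:180,r3:Add3,r4:Add1,r5:Mul1
c21: CDB Add3=180 | r0:3,r1:5,r2:180,r3:180,r4:Add1,r5:Mul1
c22: - | r0:3,r1:5,r2:180,r3:180,r4:Add1,r5:Mul1
c23: - | r0:3,r1:5,r2:180,r3:180,r4:Add1,r5:Mul1
c24: CDB Add1=188 | r0:3,r1:5,r2:180,r3:180,r4:188,r5:Mul1
c25: - | r0:3,r1:5,r2:180,r3:180,r4:188,r5:Mul1
c26: - | r0:3,r1:5,r2:180,r3:180,r4:188,r5:Mul1
c27: - | r0:3,r1:5,r2:180,r3:180,r4:188,r5:Mul1
c28: CDB Mul1=564 | r0:3,r1:5,r2:180,r3:180,r4:188,r5:564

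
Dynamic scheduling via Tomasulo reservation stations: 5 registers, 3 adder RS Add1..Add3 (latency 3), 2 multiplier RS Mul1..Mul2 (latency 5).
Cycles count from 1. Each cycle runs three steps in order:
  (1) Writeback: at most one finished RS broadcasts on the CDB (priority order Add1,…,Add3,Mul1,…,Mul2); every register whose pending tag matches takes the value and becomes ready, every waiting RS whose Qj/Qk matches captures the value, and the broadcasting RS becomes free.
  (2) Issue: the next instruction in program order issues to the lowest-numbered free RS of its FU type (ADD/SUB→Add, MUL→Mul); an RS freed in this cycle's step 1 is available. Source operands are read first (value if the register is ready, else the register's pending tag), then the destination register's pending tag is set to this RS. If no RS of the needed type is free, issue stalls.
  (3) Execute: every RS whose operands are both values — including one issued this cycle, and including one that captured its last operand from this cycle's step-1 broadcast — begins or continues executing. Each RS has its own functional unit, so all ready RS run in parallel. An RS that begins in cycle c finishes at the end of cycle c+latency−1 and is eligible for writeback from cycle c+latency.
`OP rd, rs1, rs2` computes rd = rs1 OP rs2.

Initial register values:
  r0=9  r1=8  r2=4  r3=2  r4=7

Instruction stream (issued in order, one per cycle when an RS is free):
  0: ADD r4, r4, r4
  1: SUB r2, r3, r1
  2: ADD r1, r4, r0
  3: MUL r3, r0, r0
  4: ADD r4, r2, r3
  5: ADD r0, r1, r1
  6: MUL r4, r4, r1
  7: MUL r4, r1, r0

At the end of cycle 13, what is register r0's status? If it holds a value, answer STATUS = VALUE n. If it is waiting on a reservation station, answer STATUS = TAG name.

c1: issue ADD r4<-Add1 | r0:9,r1:8,r2:4,r3:2,r4:Add1
c2: issue SUB r2<-Add2 | r0:9,r1:8,r2:Add2,r3:2,r4:Add1
c3: issue ADD r1<-Add3 | r0:9,r1:Add3,r2:Add2,r3:2,r4:Add1
c4: CDB Add1=14; issue MUL r3<-Mul1 | r0:9,r1:Add3,r2:Add2,r3:Mul1,r4:14
c5: CDB Add2=-6; issue ADD r4<-Add1 | r0:9,r1:Add3,r2:-6,r3:Mul1,r4:Add1
c6: issue ADD r0<-Add2 | r0:Add2,r1:Add3,r2:-6,r3:Mul1,r4:Add1
c7: CDB Add3=23; issue MUL r4<-Mul2 | r0:Add2,r1:23,r2:-6,r3:Mul1,r4:Mul2
c8: stall | r0:Add2,r1:23,r2:-6,r3:Mul1,r4:Mul2
c9: CDB Mul1=81; issue MUL r4<-Mul1 | r0:Add2,r1:23,r2:-6,r3:81,r4:Mul1
c10: CDB Add2=46 | r0:46,r1:23,r2:-6,r3:81,r4:Mul1
c11: - | r0:46,r1:23,r2:-6,r3:81,r4:Mul1
c12: CDB Add1=75 | r0:46,r1:23,r2:-6,r3:81,r4:Mul1
c13: - | r0:46,r1:23,r2:-6,r3:81,r4:Mul1

STATUS = VALUE 46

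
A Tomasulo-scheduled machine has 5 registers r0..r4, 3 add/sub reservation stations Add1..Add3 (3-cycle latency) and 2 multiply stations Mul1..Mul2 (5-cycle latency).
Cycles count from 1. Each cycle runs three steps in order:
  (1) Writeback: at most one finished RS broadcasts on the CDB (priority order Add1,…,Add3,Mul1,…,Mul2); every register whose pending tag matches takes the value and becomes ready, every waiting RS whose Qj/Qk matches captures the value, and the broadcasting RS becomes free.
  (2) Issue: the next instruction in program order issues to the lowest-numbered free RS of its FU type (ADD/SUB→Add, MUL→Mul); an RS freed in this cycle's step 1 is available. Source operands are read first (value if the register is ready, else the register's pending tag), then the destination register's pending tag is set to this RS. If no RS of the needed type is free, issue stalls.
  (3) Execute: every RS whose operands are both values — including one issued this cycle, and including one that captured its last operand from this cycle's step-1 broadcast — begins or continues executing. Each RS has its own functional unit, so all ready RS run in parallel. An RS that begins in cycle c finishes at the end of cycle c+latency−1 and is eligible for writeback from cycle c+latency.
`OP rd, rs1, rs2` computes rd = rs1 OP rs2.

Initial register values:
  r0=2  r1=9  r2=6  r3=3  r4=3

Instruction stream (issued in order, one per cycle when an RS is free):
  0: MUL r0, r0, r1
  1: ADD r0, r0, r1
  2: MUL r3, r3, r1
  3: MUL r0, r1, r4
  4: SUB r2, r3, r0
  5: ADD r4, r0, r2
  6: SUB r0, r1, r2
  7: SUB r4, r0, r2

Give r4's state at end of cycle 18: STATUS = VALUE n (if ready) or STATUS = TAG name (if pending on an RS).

STATUS = TAG Add2

c1: issue MUL r0<-Mul1 | r0:Mul1,r1:9,r2:6,r3:3,r4:3
c2: issue ADD r0<-Add1 | r0:Add1,r1:9,r2:6,r3:3,r4:3
c3: issue MUL r3<-Mul2 | r0:Add1,r1:9,r2:6,r3:Mul2,r4:3
c4: stall | r0:Add1,r1:9,r2:6,r3:Mul2,r4:3
c5: stall | r0:Add1,r1:9,r2:6,r3:Mul2,r4:3
c6: CDB Mul1=18; issue MUL r0<-Mul1 | r0:Mul1,r1:9,r2:6,r3:Mul2,r4:3
c7: issue SUB r2<-Add2 | r0:Mul1,r1:9,r2:Add2,r3:Mul2,r4:3
c8: CDB Mul2=27; issue ADD r4<-Add3 | r0:Mul1,r1:9,r2:Add2,r3:27,r4:Add3
c9: CDB Add1=27; issue SUB r0<-Add1 | r0:Add1,r1:9,r2:Add2,r3:27,r4:Add3
c10: stall | r0:Add1,r1:9,r2:Add2,r3:27,r4:Add3
c11: CDB Mul1=27; stall | r0:Add1,r1:9,r2:Add2,r3:27,r4:Add3
c12: stall | r0:Add1,r1:9,r2:Add2,r3:27,r4:Add3
c13: stall | r0:Add1,r1:9,r2:Add2,r3:27,r4:Add3
c14: CDB Add2=0; issue SUB r4<-Add2 | r0:Add1,r1:9,r2:0,r3:27,r4:Add2
c15: - | r0:Add1,r1:9,r2:0,r3:27,r4:Add2
c16: - | r0:Add1,r1:9,r2:0,r3:27,r4:Add2
c17: CDB Add1=9 | r0:9,r1:9,r2:0,r3:27,r4:Add2
c18: CDB Add3=27 | r0:9,r1:9,r2:0,r3:27,r4:Add2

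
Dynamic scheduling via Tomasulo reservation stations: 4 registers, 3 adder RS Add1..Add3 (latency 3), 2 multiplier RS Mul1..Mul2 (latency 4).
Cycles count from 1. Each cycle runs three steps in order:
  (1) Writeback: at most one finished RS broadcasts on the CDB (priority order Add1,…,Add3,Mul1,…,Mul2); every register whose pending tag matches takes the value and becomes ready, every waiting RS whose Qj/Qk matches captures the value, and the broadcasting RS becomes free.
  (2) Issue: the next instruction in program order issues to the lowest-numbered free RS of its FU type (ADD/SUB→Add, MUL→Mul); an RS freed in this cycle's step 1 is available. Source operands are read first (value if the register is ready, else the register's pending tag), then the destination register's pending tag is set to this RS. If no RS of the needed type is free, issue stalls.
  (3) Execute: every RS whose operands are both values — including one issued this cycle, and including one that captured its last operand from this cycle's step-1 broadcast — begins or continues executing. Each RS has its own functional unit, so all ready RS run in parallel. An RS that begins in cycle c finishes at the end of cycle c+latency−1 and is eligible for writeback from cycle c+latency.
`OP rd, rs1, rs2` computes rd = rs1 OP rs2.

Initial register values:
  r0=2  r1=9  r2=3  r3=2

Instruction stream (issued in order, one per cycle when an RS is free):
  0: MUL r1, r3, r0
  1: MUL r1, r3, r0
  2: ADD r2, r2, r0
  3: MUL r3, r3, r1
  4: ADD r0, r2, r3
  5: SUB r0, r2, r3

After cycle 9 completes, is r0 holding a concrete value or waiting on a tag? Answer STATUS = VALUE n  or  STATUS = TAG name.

STATUS = TAG Add2

c1: issue MUL r1<-Mul1 | r0:2,r1:Mul1,r2:3,r3:2
c2: issue MUL r1<-Mul2 | r0:2,r1:Mul2,r2:3,r3:2
c3: issue ADD r2<-Add1 | r0:2,r1:Mul2,r2:Add1,r3:2
c4: stall | r0:2,r1:Mul2,r2:Add1,r3:2
c5: CDB Mul1=4; issue MUL r3<-Mul1 | r0:2,r1:Mul2,r2:Add1,r3:Mul1
c6: CDB Add1=5; issue ADD r0<-Add1 | r0:Add1,r1:Mul2,r2:5,r3:Mul1
c7: CDB Mul2=4; issue SUB r0<-Add2 | r0:Add2,r1:4,r2:5,r3:Mul1
c8: - | r0:Add2,r1:4,r2:5,r3:Mul1
c9: - | r0:Add2,r1:4,r2:5,r3:Mul1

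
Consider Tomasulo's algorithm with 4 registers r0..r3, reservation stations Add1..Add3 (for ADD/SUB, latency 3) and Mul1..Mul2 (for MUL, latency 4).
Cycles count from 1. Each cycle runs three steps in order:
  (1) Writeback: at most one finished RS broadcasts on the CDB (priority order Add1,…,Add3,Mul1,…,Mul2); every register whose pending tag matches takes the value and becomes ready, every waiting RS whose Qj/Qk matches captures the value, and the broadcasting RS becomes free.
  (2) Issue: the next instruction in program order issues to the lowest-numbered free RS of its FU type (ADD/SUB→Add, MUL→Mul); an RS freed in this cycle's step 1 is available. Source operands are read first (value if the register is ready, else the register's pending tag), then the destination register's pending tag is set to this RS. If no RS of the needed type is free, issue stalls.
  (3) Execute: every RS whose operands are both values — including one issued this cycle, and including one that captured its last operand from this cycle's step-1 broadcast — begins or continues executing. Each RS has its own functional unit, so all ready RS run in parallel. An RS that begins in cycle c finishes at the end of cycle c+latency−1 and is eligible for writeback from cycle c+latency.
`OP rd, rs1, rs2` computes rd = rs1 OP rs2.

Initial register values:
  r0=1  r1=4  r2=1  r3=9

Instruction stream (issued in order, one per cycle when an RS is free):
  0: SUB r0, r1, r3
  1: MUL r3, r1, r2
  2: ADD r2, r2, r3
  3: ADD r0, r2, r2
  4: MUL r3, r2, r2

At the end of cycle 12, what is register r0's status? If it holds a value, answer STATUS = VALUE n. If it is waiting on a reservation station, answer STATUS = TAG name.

STATUS = VALUE 10

  c1: issue SUB r0<-Add1  regs: r0:Add1,r1:4,r2:1,r3:9
  c2: issue MUL r3<-Mul1  regs: r0:Add1,r1:4,r2:1,r3:Mul1
  c3: issue ADD r2<-Add2  regs: r0:Add1,r1:4,r2:Add2,r3:Mul1
  c4: CDB Add1=-5; issue ADD r0<-Add1  regs: r0:Add1,r1:4,r2:Add2,r3:Mul1
  c5: issue MUL r3<-Mul2  regs: r0:Add1,r1:4,r2:Add2,r3:Mul2
  c6: CDB Mul1=4  regs: r0:Add1,r1:4,r2:Add2,r3:Mul2
  c7: -  regs: r0:Add1,r1:4,r2:Add2,r3:Mul2
  c8: -  regs: r0:Add1,r1:4,r2:Add2,r3:Mul2
  c9: CDB Add2=5  regs: r0:Add1,r1:4,r2:5,r3:Mul2
  c10: -  regs: r0:Add1,r1:4,r2:5,r3:Mul2
  c11: -  regs: r0:Add1,r1:4,r2:5,r3:Mul2
  c12: CDB Add1=10  regs: r0:10,r1:4,r2:5,r3:Mul2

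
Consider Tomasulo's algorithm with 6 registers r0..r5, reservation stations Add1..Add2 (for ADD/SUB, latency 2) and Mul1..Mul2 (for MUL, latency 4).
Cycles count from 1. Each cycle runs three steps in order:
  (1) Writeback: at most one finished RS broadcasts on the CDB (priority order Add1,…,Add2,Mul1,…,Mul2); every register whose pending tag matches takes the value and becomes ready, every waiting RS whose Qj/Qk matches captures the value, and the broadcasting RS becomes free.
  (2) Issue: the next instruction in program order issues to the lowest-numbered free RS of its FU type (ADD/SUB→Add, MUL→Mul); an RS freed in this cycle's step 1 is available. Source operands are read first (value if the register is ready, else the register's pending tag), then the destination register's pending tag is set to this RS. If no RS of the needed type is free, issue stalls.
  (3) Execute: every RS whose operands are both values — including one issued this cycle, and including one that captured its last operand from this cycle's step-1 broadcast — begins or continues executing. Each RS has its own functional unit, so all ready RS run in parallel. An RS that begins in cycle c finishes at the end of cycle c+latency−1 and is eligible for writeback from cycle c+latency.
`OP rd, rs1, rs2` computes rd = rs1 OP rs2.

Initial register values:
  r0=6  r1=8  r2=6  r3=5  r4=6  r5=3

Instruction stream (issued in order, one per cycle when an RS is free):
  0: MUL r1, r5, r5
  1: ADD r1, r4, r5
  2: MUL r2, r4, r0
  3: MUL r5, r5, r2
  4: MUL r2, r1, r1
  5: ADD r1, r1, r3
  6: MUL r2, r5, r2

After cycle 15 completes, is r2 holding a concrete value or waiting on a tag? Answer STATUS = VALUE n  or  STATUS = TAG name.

cycle 1: issue MUL r1<-Mul1 // r0:6,r1:Mul1,r2:6,r3:5,r4:6,r5:3
cycle 2: issue ADD r1<-Add1 // r0:6,r1:Add1,r2:6,r3:5,r4:6,r5:3
cycle 3: issue MUL r2<-Mul2 // r0:6,r1:Add1,r2:Mul2,r3:5,r4:6,r5:3
cycle 4: CDB Add1=9; stall // r0:6,r1:9,r2:Mul2,r3:5,r4:6,r5:3
cycle 5: CDB Mul1=9; issue MUL r5<-Mul1 // r0:6,r1:9,r2:Mul2,r3:5,r4:6,r5:Mul1
cycle 6: stall // r0:6,r1:9,r2:Mul2,r3:5,r4:6,r5:Mul1
cycle 7: CDB Mul2=36; issue MUL r2<-Mul2 // r0:6,r1:9,r2:Mul2,r3:5,r4:6,r5:Mul1
cycle 8: issue ADD r1<-Add1 // r0:6,r1:Add1,r2:Mul2,r3:5,r4:6,r5:Mul1
cycle 9: stall // r0:6,r1:Add1,r2:Mul2,r3:5,r4:6,r5:Mul1
cycle 10: CDB Add1=14; stall // r0:6,r1:14,r2:Mul2,r3:5,r4:6,r5:Mul1
cycle 11: CDB Mul1=108; issue MUL r2<-Mul1 // r0:6,r1:14,r2:Mul1,r3:5,r4:6,r5:108
cycle 12: CDB Mul2=81 // r0:6,r1:14,r2:Mul1,r3:5,r4:6,r5:108
cycle 13: - // r0:6,r1:14,r2:Mul1,r3:5,r4:6,r5:108
cycle 14: - // r0:6,r1:14,r2:Mul1,r3:5,r4:6,r5:108
cycle 15: - // r0:6,r1:14,r2:Mul1,r3:5,r4:6,r5:108

STATUS = TAG Mul1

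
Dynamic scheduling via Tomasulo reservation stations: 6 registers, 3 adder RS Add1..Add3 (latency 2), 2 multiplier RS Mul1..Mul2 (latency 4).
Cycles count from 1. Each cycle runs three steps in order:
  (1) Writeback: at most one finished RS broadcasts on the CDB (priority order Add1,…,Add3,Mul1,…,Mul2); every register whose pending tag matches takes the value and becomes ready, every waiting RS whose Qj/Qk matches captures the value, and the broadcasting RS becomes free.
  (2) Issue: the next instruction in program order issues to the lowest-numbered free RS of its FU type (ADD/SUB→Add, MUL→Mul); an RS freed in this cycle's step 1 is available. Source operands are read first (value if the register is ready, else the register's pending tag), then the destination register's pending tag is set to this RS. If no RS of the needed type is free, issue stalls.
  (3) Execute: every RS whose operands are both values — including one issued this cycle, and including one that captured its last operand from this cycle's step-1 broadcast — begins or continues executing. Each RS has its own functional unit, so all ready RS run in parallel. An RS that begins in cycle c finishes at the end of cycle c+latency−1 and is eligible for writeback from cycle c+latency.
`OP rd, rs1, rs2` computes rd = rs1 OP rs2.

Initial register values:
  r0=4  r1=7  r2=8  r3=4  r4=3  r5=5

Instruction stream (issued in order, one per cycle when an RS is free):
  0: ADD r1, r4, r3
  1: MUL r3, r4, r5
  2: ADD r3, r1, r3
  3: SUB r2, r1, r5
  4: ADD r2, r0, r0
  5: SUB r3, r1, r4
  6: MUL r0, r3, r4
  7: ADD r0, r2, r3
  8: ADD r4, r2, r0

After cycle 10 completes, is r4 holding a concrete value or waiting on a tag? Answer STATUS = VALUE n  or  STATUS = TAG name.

STATUS = TAG Add3

cycle 1: issue ADD r1<-Add1 // r0:4,r1:Add1,r2:8,r3:4,r4:3,r5:5
cycle 2: issue MUL r3<-Mul1 // r0:4,r1:Add1,r2:8,r3:Mul1,r4:3,r5:5
cycle 3: CDB Add1=7; issue ADD r3<-Add1 // r0:4,r1:7,r2:8,r3:Add1,r4:3,r5:5
cycle 4: issue SUB r2<-Add2 // r0:4,r1:7,r2:Add2,r3:Add1,r4:3,r5:5
cycle 5: issue ADD r2<-Add3 // r0:4,r1:7,r2:Add3,r3:Add1,r4:3,r5:5
cycle 6: CDB Add2=2; issue SUB r3<-Add2 // r0:4,r1:7,r2:Add3,r3:Add2,r4:3,r5:5
cycle 7: CDB Add3=8; issue MUL r0<-Mul2 // r0:Mul2,r1:7,r2:8,r3:Add2,r4:3,r5:5
cycle 8: CDB Add2=4; issue ADD r0<-Add2 // r0:Add2,r1:7,r2:8,r3:4,r4:3,r5:5
cycle 9: CDB Mul1=15; issue ADD r4<-Add3 // r0:Add2,r1:7,r2:8,r3:4,r4:Add3,r5:5
cycle 10: CDB Add2=12 // r0:12,r1:7,r2:8,r3:4,r4:Add3,r5:5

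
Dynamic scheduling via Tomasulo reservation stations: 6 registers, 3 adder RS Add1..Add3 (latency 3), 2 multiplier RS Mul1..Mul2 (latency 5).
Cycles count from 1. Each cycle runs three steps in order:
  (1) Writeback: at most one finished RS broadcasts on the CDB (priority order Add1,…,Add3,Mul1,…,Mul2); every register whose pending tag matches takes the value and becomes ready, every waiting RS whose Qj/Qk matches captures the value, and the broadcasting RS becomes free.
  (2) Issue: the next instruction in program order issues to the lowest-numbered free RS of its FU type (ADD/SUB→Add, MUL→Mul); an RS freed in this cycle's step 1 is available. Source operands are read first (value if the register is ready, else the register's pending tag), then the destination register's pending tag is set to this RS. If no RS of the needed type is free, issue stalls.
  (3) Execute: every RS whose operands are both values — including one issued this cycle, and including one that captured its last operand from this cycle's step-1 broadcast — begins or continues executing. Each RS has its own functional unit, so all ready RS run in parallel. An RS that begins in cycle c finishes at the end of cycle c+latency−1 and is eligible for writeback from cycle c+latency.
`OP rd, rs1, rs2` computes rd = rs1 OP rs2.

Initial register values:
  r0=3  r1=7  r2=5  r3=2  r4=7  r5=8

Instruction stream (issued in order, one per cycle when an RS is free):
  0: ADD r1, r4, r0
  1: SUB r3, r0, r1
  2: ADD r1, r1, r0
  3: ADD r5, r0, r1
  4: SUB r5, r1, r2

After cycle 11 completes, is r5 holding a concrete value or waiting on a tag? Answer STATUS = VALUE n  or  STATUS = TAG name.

  c1: issue ADD r1<-Add1  regs: r0:3,r1:Add1,r2:5,r3:2,r4:7,r5:8
  c2: issue SUB r3<-Add2  regs: r0:3,r1:Add1,r2:5,r3:Add2,r4:7,r5:8
  c3: issue ADD r1<-Add3  regs: r0:3,r1:Add3,r2:5,r3:Add2,r4:7,r5:8
  c4: CDB Add1=10; issue ADD r5<-Add1  regs: r0:3,r1:Add3,r2:5,r3:Add2,r4:7,r5:Add1
  c5: stall  regs: r0:3,r1:Add3,r2:5,r3:Add2,r4:7,r5:Add1
  c6: stall  regs: r0:3,r1:Add3,r2:5,r3:Add2,r4:7,r5:Add1
  c7: CDB Add2=-7; issue SUB r5<-Add2  regs: r0:3,r1:Add3,r2:5,r3:-7,r4:7,r5:Add2
  c8: CDB Add3=13  regs: r0:3,r1:13,r2:5,r3:-7,r4:7,r5:Add2
  c9: -  regs: r0:3,r1:13,r2:5,r3:-7,r4:7,r5:Add2
  c10: -  regs: r0:3,r1:13,r2:5,r3:-7,r4:7,r5:Add2
  c11: CDB Add1=16  regs: r0:3,r1:13,r2:5,r3:-7,r4:7,r5:Add2

STATUS = TAG Add2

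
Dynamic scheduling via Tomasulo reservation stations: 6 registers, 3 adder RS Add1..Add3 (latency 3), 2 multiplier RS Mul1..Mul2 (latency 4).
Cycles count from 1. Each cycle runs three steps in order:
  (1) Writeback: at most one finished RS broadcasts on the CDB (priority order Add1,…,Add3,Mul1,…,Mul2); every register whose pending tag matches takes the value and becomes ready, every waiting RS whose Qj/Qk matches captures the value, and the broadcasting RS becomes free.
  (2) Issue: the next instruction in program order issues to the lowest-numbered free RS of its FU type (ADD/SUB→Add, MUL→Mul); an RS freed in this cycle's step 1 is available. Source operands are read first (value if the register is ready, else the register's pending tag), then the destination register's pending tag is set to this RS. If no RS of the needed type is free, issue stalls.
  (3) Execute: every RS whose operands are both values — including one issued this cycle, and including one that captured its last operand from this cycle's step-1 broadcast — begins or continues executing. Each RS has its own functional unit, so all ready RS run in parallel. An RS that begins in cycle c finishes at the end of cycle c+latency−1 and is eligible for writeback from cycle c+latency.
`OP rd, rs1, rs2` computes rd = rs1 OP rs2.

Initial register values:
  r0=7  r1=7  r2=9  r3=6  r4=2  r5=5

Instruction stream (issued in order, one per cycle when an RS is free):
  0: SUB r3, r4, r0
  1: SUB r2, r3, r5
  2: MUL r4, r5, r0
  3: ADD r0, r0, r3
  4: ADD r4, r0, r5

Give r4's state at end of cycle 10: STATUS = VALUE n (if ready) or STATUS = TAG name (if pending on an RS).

STATUS = VALUE 7

c1: issue SUB r3<-Add1 | r0:7,r1:7,r2:9,r3:Add1,r4:2,r5:5
c2: issue SUB r2<-Add2 | r0:7,r1:7,r2:Add2,r3:Add1,r4:2,r5:5
c3: issue MUL r4<-Mul1 | r0:7,r1:7,r2:Add2,r3:Add1,r4:Mul1,r5:5
c4: CDB Add1=-5; issue ADD r0<-Add1 | r0:Add1,r1:7,r2:Add2,r3:-5,r4:Mul1,r5:5
c5: issue ADD r4<-Add3 | r0:Add1,r1:7,r2:Add2,r3:-5,r4:Add3,r5:5
c6: - | r0:Add1,r1:7,r2:Add2,r3:-5,r4:Add3,r5:5
c7: CDB Add1=2 | r0:2,r1:7,r2:Add2,r3:-5,r4:Add3,r5:5
c8: CDB Add2=-10 | r0:2,r1:7,r2:-10,r3:-5,r4:Add3,r5:5
c9: CDB Mul1=35 | r0:2,r1:7,r2:-10,r3:-5,r4:Add3,r5:5
c10: CDB Add3=7 | r0:2,r1:7,r2:-10,r3:-5,r4:7,r5:5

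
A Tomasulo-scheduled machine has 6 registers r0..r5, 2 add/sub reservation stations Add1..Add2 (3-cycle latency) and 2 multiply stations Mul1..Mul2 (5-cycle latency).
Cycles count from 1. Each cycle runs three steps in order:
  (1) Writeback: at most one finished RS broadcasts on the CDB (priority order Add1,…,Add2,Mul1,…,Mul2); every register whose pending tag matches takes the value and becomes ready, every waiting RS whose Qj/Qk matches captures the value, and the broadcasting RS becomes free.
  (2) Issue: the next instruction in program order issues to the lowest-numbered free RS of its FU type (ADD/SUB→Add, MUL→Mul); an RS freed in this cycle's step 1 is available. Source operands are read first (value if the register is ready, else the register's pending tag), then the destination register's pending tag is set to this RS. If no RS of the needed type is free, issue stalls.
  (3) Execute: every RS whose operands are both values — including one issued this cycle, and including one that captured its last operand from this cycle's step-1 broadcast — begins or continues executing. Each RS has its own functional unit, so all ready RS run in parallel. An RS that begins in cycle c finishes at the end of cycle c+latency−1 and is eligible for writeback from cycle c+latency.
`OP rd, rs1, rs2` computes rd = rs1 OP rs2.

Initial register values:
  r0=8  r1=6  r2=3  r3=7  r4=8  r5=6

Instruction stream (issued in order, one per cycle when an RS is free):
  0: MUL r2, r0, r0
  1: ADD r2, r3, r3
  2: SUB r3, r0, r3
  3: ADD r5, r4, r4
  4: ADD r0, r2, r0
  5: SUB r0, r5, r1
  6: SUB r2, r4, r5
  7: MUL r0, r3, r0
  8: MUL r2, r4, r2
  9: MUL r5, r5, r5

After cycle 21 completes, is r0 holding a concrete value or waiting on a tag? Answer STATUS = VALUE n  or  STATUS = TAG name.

STATUS = VALUE 10

cycle 1: issue MUL r2<-Mul1 // r0:8,r1:6,r2:Mul1,r3:7,r4:8,r5:6
cycle 2: issue ADD r2<-Add1 // r0:8,r1:6,r2:Add1,r3:7,r4:8,r5:6
cycle 3: issue SUB r3<-Add2 // r0:8,r1:6,r2:Add1,r3:Add2,r4:8,r5:6
cycle 4: stall // r0:8,r1:6,r2:Add1,r3:Add2,r4:8,r5:6
cycle 5: CDB Add1=14; issue ADD r5<-Add1 // r0:8,r1:6,r2:14,r3:Add2,r4:8,r5:Add1
cycle 6: CDB Add2=1; issue ADD r0<-Add2 // r0:Add2,r1:6,r2:14,r3:1,r4:8,r5:Add1
cycle 7: CDB Mul1=64; stall // r0:Add2,r1:6,r2:14,r3:1,r4:8,r5:Add1
cycle 8: CDB Add1=16; issue SUB r0<-Add1 // r0:Add1,r1:6,r2:14,r3:1,r4:8,r5:16
cycle 9: CDB Add2=22; issue SUB r2<-Add2 // r0:Add1,r1:6,r2:Add2,r3:1,r4:8,r5:16
cycle 10: issue MUL r0<-Mul1 // r0:Mul1,r1:6,r2:Add2,r3:1,r4:8,r5:16
cycle 11: CDB Add1=10; issue MUL r2<-Mul2 // r0:Mul1,r1:6,r2:Mul2,r3:1,r4:8,r5:16
cycle 12: CDB Add2=-8; stall // r0:Mul1,r1:6,r2:Mul2,r3:1,r4:8,r5:16
cycle 13: stall // r0:Mul1,r1:6,r2:Mul2,r3:1,r4:8,r5:16
cycle 14: stall // r0:Mul1,r1:6,r2:Mul2,r3:1,r4:8,r5:16
cycle 15: stall // r0:Mul1,r1:6,r2:Mul2,r3:1,r4:8,r5:16
cycle 16: CDB Mul1=10; issue MUL r5<-Mul1 // r0:10,r1:6,r2:Mul2,r3:1,r4:8,r5:Mul1
cycle 17: CDB Mul2=-64 // r0:10,r1:6,r2:-64,r3:1,r4:8,r5:Mul1
cycle 18: - // r0:10,r1:6,r2:-64,r3:1,r4:8,r5:Mul1
cycle 19: - // r0:10,r1:6,r2:-64,r3:1,r4:8,r5:Mul1
cycle 20: - // r0:10,r1:6,r2:-64,r3:1,r4:8,r5:Mul1
cycle 21: CDB Mul1=256 // r0:10,r1:6,r2:-64,r3:1,r4:8,r5:256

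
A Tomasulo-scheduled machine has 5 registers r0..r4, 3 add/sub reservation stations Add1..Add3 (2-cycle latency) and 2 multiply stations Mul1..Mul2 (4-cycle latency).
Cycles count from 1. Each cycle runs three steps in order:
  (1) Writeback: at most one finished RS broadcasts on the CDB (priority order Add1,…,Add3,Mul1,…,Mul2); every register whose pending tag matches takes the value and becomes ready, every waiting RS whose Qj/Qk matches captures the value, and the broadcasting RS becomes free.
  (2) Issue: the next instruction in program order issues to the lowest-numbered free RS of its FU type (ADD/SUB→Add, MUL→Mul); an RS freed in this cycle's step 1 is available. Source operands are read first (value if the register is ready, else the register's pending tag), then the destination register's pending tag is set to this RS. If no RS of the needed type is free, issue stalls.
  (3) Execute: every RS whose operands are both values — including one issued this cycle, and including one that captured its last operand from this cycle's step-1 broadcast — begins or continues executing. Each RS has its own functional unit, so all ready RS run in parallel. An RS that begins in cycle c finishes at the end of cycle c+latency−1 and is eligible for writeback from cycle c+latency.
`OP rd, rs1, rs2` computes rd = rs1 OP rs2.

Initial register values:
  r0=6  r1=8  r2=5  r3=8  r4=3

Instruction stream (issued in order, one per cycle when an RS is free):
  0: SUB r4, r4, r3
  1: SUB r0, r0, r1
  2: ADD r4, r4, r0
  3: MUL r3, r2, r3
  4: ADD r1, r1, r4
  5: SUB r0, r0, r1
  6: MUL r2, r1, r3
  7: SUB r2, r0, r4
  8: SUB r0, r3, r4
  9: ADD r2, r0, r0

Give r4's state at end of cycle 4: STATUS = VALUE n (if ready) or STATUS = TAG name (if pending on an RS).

c1: issue SUB r4<-Add1 | r0:6,r1:8,r2:5,r3:8,r4:Add1
c2: issue SUB r0<-Add2 | r0:Add2,r1:8,r2:5,r3:8,r4:Add1
c3: CDB Add1=-5; issue ADD r4<-Add1 | r0:Add2,r1:8,r2:5,r3:8,r4:Add1
c4: CDB Add2=-2; issue MUL r3<-Mul1 | r0:-2,r1:8,r2:5,r3:Mul1,r4:Add1

STATUS = TAG Add1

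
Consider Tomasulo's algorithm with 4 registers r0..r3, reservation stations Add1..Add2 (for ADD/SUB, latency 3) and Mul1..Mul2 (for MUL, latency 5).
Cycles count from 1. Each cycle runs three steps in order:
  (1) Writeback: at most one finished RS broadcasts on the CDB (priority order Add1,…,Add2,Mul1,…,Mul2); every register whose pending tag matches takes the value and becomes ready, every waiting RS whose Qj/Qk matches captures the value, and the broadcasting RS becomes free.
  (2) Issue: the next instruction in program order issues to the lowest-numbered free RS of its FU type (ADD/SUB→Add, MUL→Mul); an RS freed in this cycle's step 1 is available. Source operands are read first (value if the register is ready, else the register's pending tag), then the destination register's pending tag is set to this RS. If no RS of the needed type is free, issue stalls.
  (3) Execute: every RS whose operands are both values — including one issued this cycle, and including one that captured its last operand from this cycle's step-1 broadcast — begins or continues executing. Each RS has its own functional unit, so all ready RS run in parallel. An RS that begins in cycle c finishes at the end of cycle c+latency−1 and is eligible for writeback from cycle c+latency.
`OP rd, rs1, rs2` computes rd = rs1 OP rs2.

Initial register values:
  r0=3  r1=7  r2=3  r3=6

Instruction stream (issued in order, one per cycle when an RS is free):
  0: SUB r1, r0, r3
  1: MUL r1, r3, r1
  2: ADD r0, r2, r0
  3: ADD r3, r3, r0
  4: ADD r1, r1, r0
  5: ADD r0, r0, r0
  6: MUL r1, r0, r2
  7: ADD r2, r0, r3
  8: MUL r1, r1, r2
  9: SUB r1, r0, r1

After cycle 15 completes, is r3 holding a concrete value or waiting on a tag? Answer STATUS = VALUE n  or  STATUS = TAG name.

c1: issue SUB r1<-Add1 | r0:3,r1:Add1,r2:3,r3:6
c2: issue MUL r1<-Mul1 | r0:3,r1:Mul1,r2:3,r3:6
c3: issue ADD r0<-Add2 | r0:Add2,r1:Mul1,r2:3,r3:6
c4: CDB Add1=-3; issue ADD r3<-Add1 | r0:Add2,r1:Mul1,r2:3,r3:Add1
c5: stall | r0:Add2,r1:Mul1,r2:3,r3:Add1
c6: CDB Add2=6; issue ADD r1<-Add2 | r0:6,r1:Add2,r2:3,r3:Add1
c7: stall | r0:6,r1:Add2,r2:3,r3:Add1
c8: stall | r0:6,r1:Add2,r2:3,r3:Add1
c9: CDB Add1=12; issue ADD r0<-Add1 | r0:Add1,r1:Add2,r2:3,r3:12
c10: CDB Mul1=-18; issue MUL r1<-Mul1 | r0:Add1,r1:Mul1,r2:3,r3:12
c11: stall | r0:Add1,r1:Mul1,r2:3,r3:12
c12: CDB Add1=12; issue ADD r2<-Add1 | r0:12,r1:Mul1,r2:Add1,r3:12
c13: CDB Add2=-12; issue MUL r1<-Mul2 | r0:12,r1:Mul2,r2:Add1,r3:12
c14: issue SUB r1<-Add2 | r0:12,r1:Add2,r2:Add1,r3:12
c15: CDB Add1=24 | r0:12,r1:Add2,r2:24,r3:12

STATUS = VALUE 12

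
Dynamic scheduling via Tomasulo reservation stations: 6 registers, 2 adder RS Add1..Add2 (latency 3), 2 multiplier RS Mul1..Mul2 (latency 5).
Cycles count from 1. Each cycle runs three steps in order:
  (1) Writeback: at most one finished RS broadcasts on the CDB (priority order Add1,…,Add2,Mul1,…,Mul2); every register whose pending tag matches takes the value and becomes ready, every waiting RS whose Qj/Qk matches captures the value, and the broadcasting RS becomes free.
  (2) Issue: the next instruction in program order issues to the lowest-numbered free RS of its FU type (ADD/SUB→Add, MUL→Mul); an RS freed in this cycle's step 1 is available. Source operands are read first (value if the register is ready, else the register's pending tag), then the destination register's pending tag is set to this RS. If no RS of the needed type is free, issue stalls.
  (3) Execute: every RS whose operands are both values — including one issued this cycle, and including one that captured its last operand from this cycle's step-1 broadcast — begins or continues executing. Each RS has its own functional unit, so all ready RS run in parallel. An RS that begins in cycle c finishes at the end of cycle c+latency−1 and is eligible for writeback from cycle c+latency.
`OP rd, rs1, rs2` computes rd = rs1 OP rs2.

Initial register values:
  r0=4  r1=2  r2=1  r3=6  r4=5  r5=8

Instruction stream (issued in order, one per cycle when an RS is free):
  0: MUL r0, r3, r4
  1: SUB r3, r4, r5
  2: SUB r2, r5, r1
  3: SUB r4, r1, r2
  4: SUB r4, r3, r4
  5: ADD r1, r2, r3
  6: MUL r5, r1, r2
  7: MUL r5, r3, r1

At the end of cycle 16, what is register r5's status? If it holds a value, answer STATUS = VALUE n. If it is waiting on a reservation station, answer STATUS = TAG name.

  c1: issue MUL r0<-Mul1  regs: r0:Mul1,r1:2,r2:1,r3:6,r4:5,r5:8
  c2: issue SUB r3<-Add1  regs: r0:Mul1,r1:2,r2:1,r3:Add1,r4:5,r5:8
  c3: issue SUB r2<-Add2  regs: r0:Mul1,r1:2,r2:Add2,r3:Add1,r4:5,r5:8
  c4: stall  regs: r0:Mul1,r1:2,r2:Add2,r3:Add1,r4:5,r5:8
  c5: CDB Add1=-3; issue SUB r4<-Add1  regs: r0:Mul1,r1:2,r2:Add2,r3:-3,r4:Add1,r5:8
  c6: CDB Add2=6; issue SUB r4<-Add2  regs: r0:Mul1,r1:2,r2:6,r3:-3,r4:Add2,r5:8
  c7: CDB Mul1=30; stall  regs: r0:30,r1:2,r2:6,r3:-3,r4:Add2,r5:8
  c8: stall  regs: r0:30,r1:2,r2:6,r3:-3,r4:Add2,r5:8
  c9: CDB Add1=-4; issue ADD r1<-Add1  regs: r0:30,r1:Add1,r2:6,r3:-3,r4:Add2,r5:8
  c10: issue MUL r5<-Mul1  regs: r0:30,r1:Add1,r2:6,r3:-3,r4:Add2,r5:Mul1
  c11: issue MUL r5<-Mul2  regs: r0:30,r1:Add1,r2:6,r3:-3,r4:Add2,r5:Mul2
  c12: CDB Add1=3  regs: r0:30,r1:3,r2:6,r3:-3,r4:Add2,r5:Mul2
  c13: CDB Add2=1  regs: r0:30,r1:3,r2:6,r3:-3,r4:1,r5:Mul2
  c14: -  regs: r0:30,r1:3,r2:6,r3:-3,r4:1,r5:Mul2
  c15: -  regs: r0:30,r1:3,r2:6,r3:-3,r4:1,r5:Mul2
  c16: -  regs: r0:30,r1:3,r2:6,r3:-3,r4:1,r5:Mul2

STATUS = TAG Mul2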